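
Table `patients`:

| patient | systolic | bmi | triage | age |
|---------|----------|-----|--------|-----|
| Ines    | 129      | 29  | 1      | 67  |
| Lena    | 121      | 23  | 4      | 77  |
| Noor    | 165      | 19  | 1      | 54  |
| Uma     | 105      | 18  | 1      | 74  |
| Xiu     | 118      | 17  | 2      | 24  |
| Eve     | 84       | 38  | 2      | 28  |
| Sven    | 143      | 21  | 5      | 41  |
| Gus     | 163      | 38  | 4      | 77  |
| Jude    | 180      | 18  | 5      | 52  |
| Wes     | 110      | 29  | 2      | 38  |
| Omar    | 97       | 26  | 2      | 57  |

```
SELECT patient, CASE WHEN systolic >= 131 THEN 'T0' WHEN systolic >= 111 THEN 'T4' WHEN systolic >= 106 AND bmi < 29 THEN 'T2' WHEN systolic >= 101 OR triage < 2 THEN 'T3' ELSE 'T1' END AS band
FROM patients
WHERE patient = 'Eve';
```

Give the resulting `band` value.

T1

patient = Eve: systolic=84, bmi=38, triage=2, age=28.
systolic >= 131 → false
systolic >= 111 → false
systolic >= 106 AND bmi < 29 → false
systolic >= 101 OR triage < 2 → false
No prior WHEN matched → ELSE → T1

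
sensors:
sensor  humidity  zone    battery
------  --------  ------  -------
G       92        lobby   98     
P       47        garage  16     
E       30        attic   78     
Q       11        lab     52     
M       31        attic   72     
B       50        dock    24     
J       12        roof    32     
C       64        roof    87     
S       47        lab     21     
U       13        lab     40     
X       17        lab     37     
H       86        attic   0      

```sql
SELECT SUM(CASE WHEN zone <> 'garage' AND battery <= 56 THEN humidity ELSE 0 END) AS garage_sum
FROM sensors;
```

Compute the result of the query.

236

sensor=G: ✗
sensor=P: ✗
sensor=E: ✗
sensor=Q: ✓ → 11
sensor=M: ✗
sensor=B: ✓ → 50
sensor=J: ✓ → 12
sensor=C: ✗
sensor=S: ✓ → 47
sensor=U: ✓ → 13
sensor=X: ✓ → 17
sensor=H: ✓ → 86
garage_sum = 11 + 50 + 12 + 47 + 13 + 17 + 86 = 236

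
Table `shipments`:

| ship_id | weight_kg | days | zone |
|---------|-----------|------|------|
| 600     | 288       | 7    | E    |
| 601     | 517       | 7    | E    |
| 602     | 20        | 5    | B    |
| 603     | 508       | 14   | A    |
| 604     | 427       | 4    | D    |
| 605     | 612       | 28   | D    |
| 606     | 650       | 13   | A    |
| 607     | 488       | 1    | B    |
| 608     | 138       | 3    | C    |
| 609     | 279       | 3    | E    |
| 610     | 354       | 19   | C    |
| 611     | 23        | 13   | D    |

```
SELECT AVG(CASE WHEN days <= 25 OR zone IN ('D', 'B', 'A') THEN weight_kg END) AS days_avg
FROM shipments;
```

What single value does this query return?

358.6666666667

ship_id=600: ✓ → 288
ship_id=601: ✓ → 517
ship_id=602: ✓ → 20
ship_id=603: ✓ → 508
ship_id=604: ✓ → 427
ship_id=605: ✓ → 612
ship_id=606: ✓ → 650
ship_id=607: ✓ → 488
ship_id=608: ✓ → 138
ship_id=609: ✓ → 279
ship_id=610: ✓ → 354
ship_id=611: ✓ → 23
days_avg = (288 + 517 + 20 + 508 + 427 + 612 + 650 + 488 + 138 + 279 + 354 + 23) / 12 = 358.6666666667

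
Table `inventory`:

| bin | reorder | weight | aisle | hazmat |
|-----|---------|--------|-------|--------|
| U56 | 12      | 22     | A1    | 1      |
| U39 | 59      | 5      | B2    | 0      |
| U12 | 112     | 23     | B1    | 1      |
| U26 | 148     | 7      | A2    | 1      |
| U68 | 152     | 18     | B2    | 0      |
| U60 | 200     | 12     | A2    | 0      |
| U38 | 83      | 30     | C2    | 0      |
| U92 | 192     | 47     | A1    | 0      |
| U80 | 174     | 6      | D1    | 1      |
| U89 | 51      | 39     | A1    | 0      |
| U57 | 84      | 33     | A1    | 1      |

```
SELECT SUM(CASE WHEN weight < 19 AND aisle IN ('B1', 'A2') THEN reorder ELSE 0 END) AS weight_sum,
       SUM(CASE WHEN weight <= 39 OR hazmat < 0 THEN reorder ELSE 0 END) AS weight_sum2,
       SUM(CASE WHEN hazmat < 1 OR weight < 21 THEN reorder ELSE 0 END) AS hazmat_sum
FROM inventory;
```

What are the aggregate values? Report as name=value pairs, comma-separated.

weight_sum=348, weight_sum2=1075, hazmat_sum=1059

[weight_sum: weight < 19 AND aisle IN ('B1', 'A2')]
bin=U56: ✗
bin=U39: ✗
bin=U12: ✗
bin=U26: ✓ → 148
bin=U68: ✗
bin=U60: ✓ → 200
bin=U38: ✗
bin=U92: ✗
bin=U80: ✗
bin=U89: ✗
bin=U57: ✗
weight_sum = 148 + 200 = 348
—
[weight_sum2: weight <= 39 OR hazmat < 0]
bin=U56: ✓ → 12
bin=U39: ✓ → 59
bin=U12: ✓ → 112
bin=U26: ✓ → 148
bin=U68: ✓ → 152
bin=U60: ✓ → 200
bin=U38: ✓ → 83
bin=U92: ✗
bin=U80: ✓ → 174
bin=U89: ✓ → 51
bin=U57: ✓ → 84
weight_sum2 = 12 + 59 + 112 + 148 + 152 + 200 + 83 + 174 + 51 + 84 = 1075
—
[hazmat_sum: hazmat < 1 OR weight < 21]
bin=U56: ✗
bin=U39: ✓ → 59
bin=U12: ✗
bin=U26: ✓ → 148
bin=U68: ✓ → 152
bin=U60: ✓ → 200
bin=U38: ✓ → 83
bin=U92: ✓ → 192
bin=U80: ✓ → 174
bin=U89: ✓ → 51
bin=U57: ✗
hazmat_sum = 59 + 148 + 152 + 200 + 83 + 192 + 174 + 51 = 1059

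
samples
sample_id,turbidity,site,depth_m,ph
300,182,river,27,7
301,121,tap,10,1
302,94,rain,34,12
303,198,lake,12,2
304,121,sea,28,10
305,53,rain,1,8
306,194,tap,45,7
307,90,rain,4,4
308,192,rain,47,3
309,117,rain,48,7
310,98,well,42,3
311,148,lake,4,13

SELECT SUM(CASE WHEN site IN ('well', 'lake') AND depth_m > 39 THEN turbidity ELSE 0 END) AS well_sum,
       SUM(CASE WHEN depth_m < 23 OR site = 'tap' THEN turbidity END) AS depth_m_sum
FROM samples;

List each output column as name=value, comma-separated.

[well_sum: site IN ('well', 'lake') AND depth_m > 39]
sample_id=300: ✗
sample_id=301: ✗
sample_id=302: ✗
sample_id=303: ✗
sample_id=304: ✗
sample_id=305: ✗
sample_id=306: ✗
sample_id=307: ✗
sample_id=308: ✗
sample_id=309: ✗
sample_id=310: ✓ → 98
sample_id=311: ✗
well_sum = 98
—
[depth_m_sum: depth_m < 23 OR site = 'tap']
sample_id=300: ✗
sample_id=301: ✓ → 121
sample_id=302: ✗
sample_id=303: ✓ → 198
sample_id=304: ✗
sample_id=305: ✓ → 53
sample_id=306: ✓ → 194
sample_id=307: ✓ → 90
sample_id=308: ✗
sample_id=309: ✗
sample_id=310: ✗
sample_id=311: ✓ → 148
depth_m_sum = 121 + 198 + 53 + 194 + 90 + 148 = 804

well_sum=98, depth_m_sum=804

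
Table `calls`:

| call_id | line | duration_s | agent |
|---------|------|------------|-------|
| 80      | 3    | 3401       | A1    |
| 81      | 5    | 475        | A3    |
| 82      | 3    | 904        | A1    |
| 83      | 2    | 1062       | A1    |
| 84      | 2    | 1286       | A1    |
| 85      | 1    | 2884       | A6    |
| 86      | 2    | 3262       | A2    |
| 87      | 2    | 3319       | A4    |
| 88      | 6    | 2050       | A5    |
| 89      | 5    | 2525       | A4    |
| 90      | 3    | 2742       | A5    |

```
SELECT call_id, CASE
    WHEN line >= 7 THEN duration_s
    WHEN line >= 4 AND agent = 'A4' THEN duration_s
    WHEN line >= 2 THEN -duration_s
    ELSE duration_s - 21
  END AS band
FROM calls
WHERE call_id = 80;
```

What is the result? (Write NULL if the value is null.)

call_id = 80: line=3, duration_s=3401, agent=A1.
line >= 7 → false
line >= 4 AND agent = 'A4' → false
line >= 2 → true → -3401

-3401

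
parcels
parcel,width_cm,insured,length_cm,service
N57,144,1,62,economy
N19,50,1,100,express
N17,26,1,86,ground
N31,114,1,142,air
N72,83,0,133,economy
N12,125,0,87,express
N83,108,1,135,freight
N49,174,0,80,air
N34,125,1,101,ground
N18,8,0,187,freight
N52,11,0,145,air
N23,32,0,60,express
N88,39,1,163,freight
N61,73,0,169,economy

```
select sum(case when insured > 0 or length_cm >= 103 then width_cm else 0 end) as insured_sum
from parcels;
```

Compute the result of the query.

781

parcel=N57: ✓ → 144
parcel=N19: ✓ → 50
parcel=N17: ✓ → 26
parcel=N31: ✓ → 114
parcel=N72: ✓ → 83
parcel=N12: ✗
parcel=N83: ✓ → 108
parcel=N49: ✗
parcel=N34: ✓ → 125
parcel=N18: ✓ → 8
parcel=N52: ✓ → 11
parcel=N23: ✗
parcel=N88: ✓ → 39
parcel=N61: ✓ → 73
insured_sum = 144 + 50 + 26 + 114 + 83 + 108 + 125 + 8 + 11 + 39 + 73 = 781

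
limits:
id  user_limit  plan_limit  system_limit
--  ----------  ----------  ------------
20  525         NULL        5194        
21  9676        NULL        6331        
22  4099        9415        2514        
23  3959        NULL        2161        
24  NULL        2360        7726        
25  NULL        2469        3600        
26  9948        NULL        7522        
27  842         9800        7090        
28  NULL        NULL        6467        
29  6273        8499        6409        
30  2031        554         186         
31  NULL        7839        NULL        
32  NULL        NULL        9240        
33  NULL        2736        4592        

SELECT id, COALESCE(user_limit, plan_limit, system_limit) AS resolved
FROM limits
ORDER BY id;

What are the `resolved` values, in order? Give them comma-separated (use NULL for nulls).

525, 9676, 4099, 3959, 2360, 2469, 9948, 842, 6467, 6273, 2031, 7839, 9240, 2736

id=20: user_limit=525 → 525
id=21: user_limit=9676 → 9676
id=22: user_limit=4099 → 4099
id=23: user_limit=3959 → 3959
id=24: user_limit=NULL, plan_limit=2360 → 2360
id=25: user_limit=NULL, plan_limit=2469 → 2469
id=26: user_limit=9948 → 9948
id=27: user_limit=842 → 842
id=28: user_limit=NULL, plan_limit=NULL, system_limit=6467 → 6467
id=29: user_limit=6273 → 6273
id=30: user_limit=2031 → 2031
id=31: user_limit=NULL, plan_limit=7839 → 7839
id=32: user_limit=NULL, plan_limit=NULL, system_limit=9240 → 9240
id=33: user_limit=NULL, plan_limit=2736 → 2736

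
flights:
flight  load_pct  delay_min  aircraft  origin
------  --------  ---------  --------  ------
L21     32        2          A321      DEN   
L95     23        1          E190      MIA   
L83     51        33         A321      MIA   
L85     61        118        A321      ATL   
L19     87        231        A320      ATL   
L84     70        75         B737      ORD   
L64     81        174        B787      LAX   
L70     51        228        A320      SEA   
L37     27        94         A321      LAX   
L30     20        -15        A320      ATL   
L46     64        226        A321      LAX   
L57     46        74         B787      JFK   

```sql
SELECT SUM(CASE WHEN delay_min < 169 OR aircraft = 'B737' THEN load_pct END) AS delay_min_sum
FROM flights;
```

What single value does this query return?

flight=L21: ✓ → 32
flight=L95: ✓ → 23
flight=L83: ✓ → 51
flight=L85: ✓ → 61
flight=L19: ✗
flight=L84: ✓ → 70
flight=L64: ✗
flight=L70: ✗
flight=L37: ✓ → 27
flight=L30: ✓ → 20
flight=L46: ✗
flight=L57: ✓ → 46
delay_min_sum = 32 + 23 + 51 + 61 + 70 + 27 + 20 + 46 = 330

330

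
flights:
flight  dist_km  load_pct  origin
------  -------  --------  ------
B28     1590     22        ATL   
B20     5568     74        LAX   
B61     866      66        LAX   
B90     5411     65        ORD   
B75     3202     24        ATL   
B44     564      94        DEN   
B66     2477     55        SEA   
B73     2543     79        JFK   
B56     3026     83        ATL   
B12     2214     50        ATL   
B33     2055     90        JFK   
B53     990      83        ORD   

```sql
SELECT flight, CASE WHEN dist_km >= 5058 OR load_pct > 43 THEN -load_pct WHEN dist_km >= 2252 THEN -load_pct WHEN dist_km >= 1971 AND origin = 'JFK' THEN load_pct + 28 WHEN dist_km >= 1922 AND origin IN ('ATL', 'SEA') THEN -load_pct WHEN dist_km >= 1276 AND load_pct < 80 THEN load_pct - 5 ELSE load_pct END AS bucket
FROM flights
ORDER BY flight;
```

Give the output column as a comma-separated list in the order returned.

flight=B12: dist_km >= 5058 OR load_pct > 43 → -50
flight=B20: dist_km >= 5058 OR load_pct > 43 → -74
flight=B28: dist_km >= 1276 AND load_pct < 80 → 17
flight=B33: dist_km >= 5058 OR load_pct > 43 → -90
flight=B44: dist_km >= 5058 OR load_pct > 43 → -94
flight=B53: dist_km >= 5058 OR load_pct > 43 → -83
flight=B56: dist_km >= 5058 OR load_pct > 43 → -83
flight=B61: dist_km >= 5058 OR load_pct > 43 → -66
flight=B66: dist_km >= 5058 OR load_pct > 43 → -55
flight=B73: dist_km >= 5058 OR load_pct > 43 → -79
flight=B75: dist_km >= 2252 → -24
flight=B90: dist_km >= 5058 OR load_pct > 43 → -65

-50, -74, 17, -90, -94, -83, -83, -66, -55, -79, -24, -65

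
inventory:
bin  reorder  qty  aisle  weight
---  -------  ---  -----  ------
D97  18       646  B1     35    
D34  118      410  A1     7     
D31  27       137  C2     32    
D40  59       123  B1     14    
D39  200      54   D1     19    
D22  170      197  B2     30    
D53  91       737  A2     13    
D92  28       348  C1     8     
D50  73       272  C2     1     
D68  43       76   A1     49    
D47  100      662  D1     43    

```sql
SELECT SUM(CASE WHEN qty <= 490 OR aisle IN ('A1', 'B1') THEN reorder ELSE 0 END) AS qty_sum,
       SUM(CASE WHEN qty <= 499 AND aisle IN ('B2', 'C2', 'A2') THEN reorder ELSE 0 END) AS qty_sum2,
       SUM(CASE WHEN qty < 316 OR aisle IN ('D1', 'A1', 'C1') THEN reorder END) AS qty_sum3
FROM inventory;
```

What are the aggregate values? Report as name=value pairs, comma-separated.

qty_sum=736, qty_sum2=270, qty_sum3=818

[qty_sum: qty <= 490 OR aisle IN ('A1', 'B1')]
bin=D97: ✓ → 18
bin=D34: ✓ → 118
bin=D31: ✓ → 27
bin=D40: ✓ → 59
bin=D39: ✓ → 200
bin=D22: ✓ → 170
bin=D53: ✗
bin=D92: ✓ → 28
bin=D50: ✓ → 73
bin=D68: ✓ → 43
bin=D47: ✗
qty_sum = 18 + 118 + 27 + 59 + 200 + 170 + 28 + 73 + 43 = 736
—
[qty_sum2: qty <= 499 AND aisle IN ('B2', 'C2', 'A2')]
bin=D97: ✗
bin=D34: ✗
bin=D31: ✓ → 27
bin=D40: ✗
bin=D39: ✗
bin=D22: ✓ → 170
bin=D53: ✗
bin=D92: ✗
bin=D50: ✓ → 73
bin=D68: ✗
bin=D47: ✗
qty_sum2 = 27 + 170 + 73 = 270
—
[qty_sum3: qty < 316 OR aisle IN ('D1', 'A1', 'C1')]
bin=D97: ✗
bin=D34: ✓ → 118
bin=D31: ✓ → 27
bin=D40: ✓ → 59
bin=D39: ✓ → 200
bin=D22: ✓ → 170
bin=D53: ✗
bin=D92: ✓ → 28
bin=D50: ✓ → 73
bin=D68: ✓ → 43
bin=D47: ✓ → 100
qty_sum3 = 118 + 27 + 59 + 200 + 170 + 28 + 73 + 43 + 100 = 818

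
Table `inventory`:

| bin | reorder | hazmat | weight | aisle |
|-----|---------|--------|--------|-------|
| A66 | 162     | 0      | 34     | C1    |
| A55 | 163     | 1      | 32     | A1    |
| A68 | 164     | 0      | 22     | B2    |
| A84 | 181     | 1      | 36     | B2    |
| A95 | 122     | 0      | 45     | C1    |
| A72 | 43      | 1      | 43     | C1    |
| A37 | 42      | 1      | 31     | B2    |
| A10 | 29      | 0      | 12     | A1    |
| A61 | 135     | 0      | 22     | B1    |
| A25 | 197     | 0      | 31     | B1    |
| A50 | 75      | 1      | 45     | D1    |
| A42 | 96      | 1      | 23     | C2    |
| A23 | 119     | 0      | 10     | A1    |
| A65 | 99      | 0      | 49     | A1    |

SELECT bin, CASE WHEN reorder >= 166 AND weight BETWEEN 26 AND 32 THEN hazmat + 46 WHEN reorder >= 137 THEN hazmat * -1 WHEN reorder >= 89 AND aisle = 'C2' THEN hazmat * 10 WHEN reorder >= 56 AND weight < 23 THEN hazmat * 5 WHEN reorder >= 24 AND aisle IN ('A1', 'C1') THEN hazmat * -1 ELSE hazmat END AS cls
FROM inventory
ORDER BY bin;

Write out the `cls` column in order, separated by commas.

bin=A10: reorder >= 24 AND aisle IN ('A1', 'C1') → 0
bin=A23: reorder >= 56 AND weight < 23 → 0
bin=A25: reorder >= 166 AND weight BETWEEN 26 AND 32 → 46
bin=A37: ELSE → 1
bin=A42: reorder >= 89 AND aisle = 'C2' → 10
bin=A50: ELSE → 1
bin=A55: reorder >= 137 → -1
bin=A61: reorder >= 56 AND weight < 23 → 0
bin=A65: reorder >= 24 AND aisle IN ('A1', 'C1') → 0
bin=A66: reorder >= 137 → 0
bin=A68: reorder >= 137 → 0
bin=A72: reorder >= 24 AND aisle IN ('A1', 'C1') → -1
bin=A84: reorder >= 137 → -1
bin=A95: reorder >= 24 AND aisle IN ('A1', 'C1') → 0

0, 0, 46, 1, 10, 1, -1, 0, 0, 0, 0, -1, -1, 0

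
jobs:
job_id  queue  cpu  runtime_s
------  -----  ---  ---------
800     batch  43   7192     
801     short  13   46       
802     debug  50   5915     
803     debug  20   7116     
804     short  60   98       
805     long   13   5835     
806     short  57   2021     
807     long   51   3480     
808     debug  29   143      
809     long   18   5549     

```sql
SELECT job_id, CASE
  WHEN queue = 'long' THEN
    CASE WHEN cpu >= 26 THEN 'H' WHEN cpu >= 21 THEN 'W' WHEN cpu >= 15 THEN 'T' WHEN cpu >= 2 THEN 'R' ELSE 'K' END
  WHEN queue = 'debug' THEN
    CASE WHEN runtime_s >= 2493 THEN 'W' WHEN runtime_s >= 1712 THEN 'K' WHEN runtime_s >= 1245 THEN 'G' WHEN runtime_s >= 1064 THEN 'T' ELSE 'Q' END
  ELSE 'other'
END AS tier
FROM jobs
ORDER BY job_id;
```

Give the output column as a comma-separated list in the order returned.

job_id=800: queue='batch' → outer ELSE → other
job_id=801: queue='short' → outer ELSE → other
job_id=802: queue='debug' → inner[runtime_s >= 2493] → W
job_id=803: queue='debug' → inner[runtime_s >= 2493] → W
job_id=804: queue='short' → outer ELSE → other
job_id=805: queue='long' → inner[cpu >= 2] → R
job_id=806: queue='short' → outer ELSE → other
job_id=807: queue='long' → inner[cpu >= 26] → H
job_id=808: queue='debug' → inner[ELSE] → Q
job_id=809: queue='long' → inner[cpu >= 15] → T

other, other, W, W, other, R, other, H, Q, T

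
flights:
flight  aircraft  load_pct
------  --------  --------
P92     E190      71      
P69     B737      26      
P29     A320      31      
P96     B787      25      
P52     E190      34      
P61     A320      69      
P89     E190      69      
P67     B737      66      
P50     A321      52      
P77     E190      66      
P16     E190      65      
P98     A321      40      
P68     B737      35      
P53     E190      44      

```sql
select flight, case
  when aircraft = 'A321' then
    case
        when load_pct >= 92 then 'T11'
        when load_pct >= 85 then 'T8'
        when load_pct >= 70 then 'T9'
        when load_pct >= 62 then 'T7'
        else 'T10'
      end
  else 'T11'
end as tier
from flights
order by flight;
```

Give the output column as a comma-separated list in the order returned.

T11, T11, T10, T11, T11, T11, T11, T11, T11, T11, T11, T11, T11, T10

flight=P16: aircraft='E190' → outer ELSE → T11
flight=P29: aircraft='A320' → outer ELSE → T11
flight=P50: aircraft='A321' → inner[ELSE] → T10
flight=P52: aircraft='E190' → outer ELSE → T11
flight=P53: aircraft='E190' → outer ELSE → T11
flight=P61: aircraft='A320' → outer ELSE → T11
flight=P67: aircraft='B737' → outer ELSE → T11
flight=P68: aircraft='B737' → outer ELSE → T11
flight=P69: aircraft='B737' → outer ELSE → T11
flight=P77: aircraft='E190' → outer ELSE → T11
flight=P89: aircraft='E190' → outer ELSE → T11
flight=P92: aircraft='E190' → outer ELSE → T11
flight=P96: aircraft='B787' → outer ELSE → T11
flight=P98: aircraft='A321' → inner[ELSE] → T10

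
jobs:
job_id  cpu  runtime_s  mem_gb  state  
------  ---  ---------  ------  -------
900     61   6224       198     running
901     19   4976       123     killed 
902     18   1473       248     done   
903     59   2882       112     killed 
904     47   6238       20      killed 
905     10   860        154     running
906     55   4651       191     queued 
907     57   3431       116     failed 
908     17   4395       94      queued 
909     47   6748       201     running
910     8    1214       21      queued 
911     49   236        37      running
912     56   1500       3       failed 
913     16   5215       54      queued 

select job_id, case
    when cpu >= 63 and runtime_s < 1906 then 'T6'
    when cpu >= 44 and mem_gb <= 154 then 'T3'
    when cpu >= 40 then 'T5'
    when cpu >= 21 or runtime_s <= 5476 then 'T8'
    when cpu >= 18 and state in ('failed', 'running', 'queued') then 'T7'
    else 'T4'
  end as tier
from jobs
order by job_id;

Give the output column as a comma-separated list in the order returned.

T5, T8, T8, T3, T3, T8, T5, T3, T8, T5, T8, T3, T3, T8

job_id=900: cpu >= 40 → T5
job_id=901: cpu >= 21 or runtime_s <= 5476 → T8
job_id=902: cpu >= 21 or runtime_s <= 5476 → T8
job_id=903: cpu >= 44 and mem_gb <= 154 → T3
job_id=904: cpu >= 44 and mem_gb <= 154 → T3
job_id=905: cpu >= 21 or runtime_s <= 5476 → T8
job_id=906: cpu >= 40 → T5
job_id=907: cpu >= 44 and mem_gb <= 154 → T3
job_id=908: cpu >= 21 or runtime_s <= 5476 → T8
job_id=909: cpu >= 40 → T5
job_id=910: cpu >= 21 or runtime_s <= 5476 → T8
job_id=911: cpu >= 44 and mem_gb <= 154 → T3
job_id=912: cpu >= 44 and mem_gb <= 154 → T3
job_id=913: cpu >= 21 or runtime_s <= 5476 → T8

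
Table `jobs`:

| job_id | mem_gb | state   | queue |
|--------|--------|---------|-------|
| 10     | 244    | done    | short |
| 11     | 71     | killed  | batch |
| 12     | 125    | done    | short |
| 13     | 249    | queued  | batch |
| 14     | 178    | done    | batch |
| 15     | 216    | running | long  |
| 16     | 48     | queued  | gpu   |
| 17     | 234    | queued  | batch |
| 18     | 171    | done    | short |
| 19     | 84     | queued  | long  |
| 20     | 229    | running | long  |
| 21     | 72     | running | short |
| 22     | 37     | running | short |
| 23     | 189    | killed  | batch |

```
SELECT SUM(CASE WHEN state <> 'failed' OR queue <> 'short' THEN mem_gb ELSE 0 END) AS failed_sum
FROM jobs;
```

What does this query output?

job_id=10: ✓ → 244
job_id=11: ✓ → 71
job_id=12: ✓ → 125
job_id=13: ✓ → 249
job_id=14: ✓ → 178
job_id=15: ✓ → 216
job_id=16: ✓ → 48
job_id=17: ✓ → 234
job_id=18: ✓ → 171
job_id=19: ✓ → 84
job_id=20: ✓ → 229
job_id=21: ✓ → 72
job_id=22: ✓ → 37
job_id=23: ✓ → 189
failed_sum = 244 + 71 + 125 + 249 + 178 + 216 + 48 + 234 + 171 + 84 + 229 + 72 + 37 + 189 = 2147

2147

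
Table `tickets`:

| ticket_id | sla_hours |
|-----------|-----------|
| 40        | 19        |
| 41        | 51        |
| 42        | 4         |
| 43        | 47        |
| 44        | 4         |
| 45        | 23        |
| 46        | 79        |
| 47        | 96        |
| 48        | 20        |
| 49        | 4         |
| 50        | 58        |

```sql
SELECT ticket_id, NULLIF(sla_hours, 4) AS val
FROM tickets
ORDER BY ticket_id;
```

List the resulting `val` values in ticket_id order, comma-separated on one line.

ticket_id=40: sla_hours=19 vs 4: differ → 19
ticket_id=41: sla_hours=51 vs 4: differ → 51
ticket_id=42: sla_hours=4 vs 4: equal → NULL
ticket_id=43: sla_hours=47 vs 4: differ → 47
ticket_id=44: sla_hours=4 vs 4: equal → NULL
ticket_id=45: sla_hours=23 vs 4: differ → 23
ticket_id=46: sla_hours=79 vs 4: differ → 79
ticket_id=47: sla_hours=96 vs 4: differ → 96
ticket_id=48: sla_hours=20 vs 4: differ → 20
ticket_id=49: sla_hours=4 vs 4: equal → NULL
ticket_id=50: sla_hours=58 vs 4: differ → 58

19, 51, NULL, 47, NULL, 23, 79, 96, 20, NULL, 58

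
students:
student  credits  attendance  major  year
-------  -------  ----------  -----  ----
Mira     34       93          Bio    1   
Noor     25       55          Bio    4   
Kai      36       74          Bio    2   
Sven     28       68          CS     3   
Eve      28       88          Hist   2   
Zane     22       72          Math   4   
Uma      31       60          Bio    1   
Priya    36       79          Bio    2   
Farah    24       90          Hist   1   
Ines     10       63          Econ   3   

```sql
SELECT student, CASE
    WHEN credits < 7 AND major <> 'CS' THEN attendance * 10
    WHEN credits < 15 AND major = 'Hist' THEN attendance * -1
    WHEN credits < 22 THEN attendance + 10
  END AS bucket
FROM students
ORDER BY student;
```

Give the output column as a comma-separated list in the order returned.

student=Eve: (no match → NULL) → NULL
student=Farah: (no match → NULL) → NULL
student=Ines: credits < 22 → 73
student=Kai: (no match → NULL) → NULL
student=Mira: (no match → NULL) → NULL
student=Noor: (no match → NULL) → NULL
student=Priya: (no match → NULL) → NULL
student=Sven: (no match → NULL) → NULL
student=Uma: (no match → NULL) → NULL
student=Zane: (no match → NULL) → NULL

NULL, NULL, 73, NULL, NULL, NULL, NULL, NULL, NULL, NULL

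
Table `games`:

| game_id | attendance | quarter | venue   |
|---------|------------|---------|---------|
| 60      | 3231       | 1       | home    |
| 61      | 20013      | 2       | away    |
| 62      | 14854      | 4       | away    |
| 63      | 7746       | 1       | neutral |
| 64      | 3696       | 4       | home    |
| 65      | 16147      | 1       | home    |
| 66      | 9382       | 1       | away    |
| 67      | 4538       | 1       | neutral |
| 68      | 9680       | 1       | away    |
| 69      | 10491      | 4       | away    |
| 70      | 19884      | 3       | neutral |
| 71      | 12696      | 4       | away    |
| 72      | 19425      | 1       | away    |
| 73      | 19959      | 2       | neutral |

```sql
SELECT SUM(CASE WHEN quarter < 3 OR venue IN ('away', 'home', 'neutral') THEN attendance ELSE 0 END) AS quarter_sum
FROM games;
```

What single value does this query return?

171742

game_id=60: ✓ → 3231
game_id=61: ✓ → 20013
game_id=62: ✓ → 14854
game_id=63: ✓ → 7746
game_id=64: ✓ → 3696
game_id=65: ✓ → 16147
game_id=66: ✓ → 9382
game_id=67: ✓ → 4538
game_id=68: ✓ → 9680
game_id=69: ✓ → 10491
game_id=70: ✓ → 19884
game_id=71: ✓ → 12696
game_id=72: ✓ → 19425
game_id=73: ✓ → 19959
quarter_sum = 3231 + 20013 + 14854 + 7746 + 3696 + 16147 + 9382 + 4538 + 9680 + 10491 + 19884 + 12696 + 19425 + 19959 = 171742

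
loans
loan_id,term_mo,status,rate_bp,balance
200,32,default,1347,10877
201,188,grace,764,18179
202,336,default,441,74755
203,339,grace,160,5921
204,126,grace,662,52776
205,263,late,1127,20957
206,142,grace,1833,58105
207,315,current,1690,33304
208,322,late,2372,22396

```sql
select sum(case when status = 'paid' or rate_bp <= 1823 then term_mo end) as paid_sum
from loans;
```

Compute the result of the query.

loan_id=200: ✓ → 32
loan_id=201: ✓ → 188
loan_id=202: ✓ → 336
loan_id=203: ✓ → 339
loan_id=204: ✓ → 126
loan_id=205: ✓ → 263
loan_id=206: ✗
loan_id=207: ✓ → 315
loan_id=208: ✗
paid_sum = 32 + 188 + 336 + 339 + 126 + 263 + 315 = 1599

1599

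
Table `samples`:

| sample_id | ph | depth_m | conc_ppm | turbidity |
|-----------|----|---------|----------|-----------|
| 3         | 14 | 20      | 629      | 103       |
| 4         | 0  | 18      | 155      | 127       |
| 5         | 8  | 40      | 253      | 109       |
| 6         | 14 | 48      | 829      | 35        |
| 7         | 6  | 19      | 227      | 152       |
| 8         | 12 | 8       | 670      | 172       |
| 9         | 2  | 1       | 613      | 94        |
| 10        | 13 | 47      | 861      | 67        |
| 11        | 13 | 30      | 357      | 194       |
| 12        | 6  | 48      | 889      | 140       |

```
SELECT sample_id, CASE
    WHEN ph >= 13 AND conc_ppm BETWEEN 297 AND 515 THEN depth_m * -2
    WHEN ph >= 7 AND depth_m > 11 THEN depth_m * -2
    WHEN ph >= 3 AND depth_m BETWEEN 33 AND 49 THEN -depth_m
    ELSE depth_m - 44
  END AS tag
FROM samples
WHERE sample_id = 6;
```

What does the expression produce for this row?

sample_id = 6: ph=14, depth_m=48, conc_ppm=829, turbidity=35.
ph >= 13 AND conc_ppm BETWEEN 297 AND 515 → false
ph >= 7 AND depth_m > 11 → true → -96

-96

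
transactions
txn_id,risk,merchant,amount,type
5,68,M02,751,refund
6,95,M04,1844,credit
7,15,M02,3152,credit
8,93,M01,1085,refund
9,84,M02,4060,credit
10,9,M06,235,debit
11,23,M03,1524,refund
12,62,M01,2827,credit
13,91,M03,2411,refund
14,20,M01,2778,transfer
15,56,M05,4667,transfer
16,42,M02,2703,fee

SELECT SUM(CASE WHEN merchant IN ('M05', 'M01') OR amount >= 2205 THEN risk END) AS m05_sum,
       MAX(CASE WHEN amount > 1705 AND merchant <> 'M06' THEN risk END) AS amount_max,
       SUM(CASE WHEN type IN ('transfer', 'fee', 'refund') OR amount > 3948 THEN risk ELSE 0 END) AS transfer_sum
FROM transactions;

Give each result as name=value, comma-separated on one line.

m05_sum=463, amount_max=95, transfer_sum=477

[m05_sum: merchant IN ('M05', 'M01') OR amount >= 2205]
txn_id=5: ✗
txn_id=6: ✗
txn_id=7: ✓ → 15
txn_id=8: ✓ → 93
txn_id=9: ✓ → 84
txn_id=10: ✗
txn_id=11: ✗
txn_id=12: ✓ → 62
txn_id=13: ✓ → 91
txn_id=14: ✓ → 20
txn_id=15: ✓ → 56
txn_id=16: ✓ → 42
m05_sum = 15 + 93 + 84 + 62 + 91 + 20 + 56 + 42 = 463
—
[amount_max: amount > 1705 AND merchant <> 'M06']
txn_id=5: ✗
txn_id=6: ✓ → 95
txn_id=7: ✓ → 15
txn_id=8: ✗
txn_id=9: ✓ → 84
txn_id=10: ✗
txn_id=11: ✗
txn_id=12: ✓ → 62
txn_id=13: ✓ → 91
txn_id=14: ✓ → 20
txn_id=15: ✓ → 56
txn_id=16: ✓ → 42
amount_max = MAX(95, 15, 84, 62, 91, 20, 56, 42) = 95
—
[transfer_sum: type IN ('transfer', 'fee', 'refund') OR amount > 3948]
txn_id=5: ✓ → 68
txn_id=6: ✗
txn_id=7: ✗
txn_id=8: ✓ → 93
txn_id=9: ✓ → 84
txn_id=10: ✗
txn_id=11: ✓ → 23
txn_id=12: ✗
txn_id=13: ✓ → 91
txn_id=14: ✓ → 20
txn_id=15: ✓ → 56
txn_id=16: ✓ → 42
transfer_sum = 68 + 93 + 84 + 23 + 91 + 20 + 56 + 42 = 477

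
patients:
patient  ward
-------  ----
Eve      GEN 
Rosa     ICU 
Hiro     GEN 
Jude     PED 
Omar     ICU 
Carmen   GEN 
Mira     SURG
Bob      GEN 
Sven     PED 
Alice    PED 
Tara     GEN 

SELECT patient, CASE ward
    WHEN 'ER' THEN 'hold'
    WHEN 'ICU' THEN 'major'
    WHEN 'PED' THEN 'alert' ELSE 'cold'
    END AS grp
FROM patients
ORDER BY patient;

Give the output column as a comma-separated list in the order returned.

alert, cold, cold, cold, cold, alert, cold, major, major, alert, cold

patient=Alice: ward='PED' → alert
patient=Bob: ELSE → cold
patient=Carmen: ELSE → cold
patient=Eve: ELSE → cold
patient=Hiro: ELSE → cold
patient=Jude: ward='PED' → alert
patient=Mira: ELSE → cold
patient=Omar: ward='ICU' → major
patient=Rosa: ward='ICU' → major
patient=Sven: ward='PED' → alert
patient=Tara: ELSE → cold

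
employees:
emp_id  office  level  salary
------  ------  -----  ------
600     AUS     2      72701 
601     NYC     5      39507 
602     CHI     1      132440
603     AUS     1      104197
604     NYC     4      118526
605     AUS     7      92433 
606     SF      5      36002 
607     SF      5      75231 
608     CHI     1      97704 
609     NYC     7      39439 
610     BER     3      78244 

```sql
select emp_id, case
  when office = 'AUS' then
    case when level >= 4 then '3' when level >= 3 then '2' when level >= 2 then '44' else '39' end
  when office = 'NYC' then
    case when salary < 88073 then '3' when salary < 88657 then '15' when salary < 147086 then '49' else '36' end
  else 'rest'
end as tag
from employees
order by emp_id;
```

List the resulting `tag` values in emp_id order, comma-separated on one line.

emp_id=600: office='AUS' → inner[level >= 2] → 44
emp_id=601: office='NYC' → inner[salary < 88073] → 3
emp_id=602: office='CHI' → outer ELSE → rest
emp_id=603: office='AUS' → inner[ELSE] → 39
emp_id=604: office='NYC' → inner[salary < 147086] → 49
emp_id=605: office='AUS' → inner[level >= 4] → 3
emp_id=606: office='SF' → outer ELSE → rest
emp_id=607: office='SF' → outer ELSE → rest
emp_id=608: office='CHI' → outer ELSE → rest
emp_id=609: office='NYC' → inner[salary < 88073] → 3
emp_id=610: office='BER' → outer ELSE → rest

44, 3, rest, 39, 49, 3, rest, rest, rest, 3, rest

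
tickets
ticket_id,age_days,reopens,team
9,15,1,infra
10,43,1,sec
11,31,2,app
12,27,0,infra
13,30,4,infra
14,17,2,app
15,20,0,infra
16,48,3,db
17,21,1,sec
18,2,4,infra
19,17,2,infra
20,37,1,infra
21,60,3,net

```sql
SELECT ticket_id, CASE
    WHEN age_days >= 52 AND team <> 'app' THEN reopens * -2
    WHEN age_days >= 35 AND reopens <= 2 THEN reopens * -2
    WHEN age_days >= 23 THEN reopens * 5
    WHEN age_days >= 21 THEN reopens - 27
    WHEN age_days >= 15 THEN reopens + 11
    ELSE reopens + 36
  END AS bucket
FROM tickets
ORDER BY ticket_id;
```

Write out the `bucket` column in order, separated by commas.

12, -2, 10, 0, 20, 13, 11, 15, -26, 40, 13, -2, -6

ticket_id=9: age_days >= 15 → 12
ticket_id=10: age_days >= 35 AND reopens <= 2 → -2
ticket_id=11: age_days >= 23 → 10
ticket_id=12: age_days >= 23 → 0
ticket_id=13: age_days >= 23 → 20
ticket_id=14: age_days >= 15 → 13
ticket_id=15: age_days >= 15 → 11
ticket_id=16: age_days >= 23 → 15
ticket_id=17: age_days >= 21 → -26
ticket_id=18: ELSE → 40
ticket_id=19: age_days >= 15 → 13
ticket_id=20: age_days >= 35 AND reopens <= 2 → -2
ticket_id=21: age_days >= 52 AND team <> 'app' → -6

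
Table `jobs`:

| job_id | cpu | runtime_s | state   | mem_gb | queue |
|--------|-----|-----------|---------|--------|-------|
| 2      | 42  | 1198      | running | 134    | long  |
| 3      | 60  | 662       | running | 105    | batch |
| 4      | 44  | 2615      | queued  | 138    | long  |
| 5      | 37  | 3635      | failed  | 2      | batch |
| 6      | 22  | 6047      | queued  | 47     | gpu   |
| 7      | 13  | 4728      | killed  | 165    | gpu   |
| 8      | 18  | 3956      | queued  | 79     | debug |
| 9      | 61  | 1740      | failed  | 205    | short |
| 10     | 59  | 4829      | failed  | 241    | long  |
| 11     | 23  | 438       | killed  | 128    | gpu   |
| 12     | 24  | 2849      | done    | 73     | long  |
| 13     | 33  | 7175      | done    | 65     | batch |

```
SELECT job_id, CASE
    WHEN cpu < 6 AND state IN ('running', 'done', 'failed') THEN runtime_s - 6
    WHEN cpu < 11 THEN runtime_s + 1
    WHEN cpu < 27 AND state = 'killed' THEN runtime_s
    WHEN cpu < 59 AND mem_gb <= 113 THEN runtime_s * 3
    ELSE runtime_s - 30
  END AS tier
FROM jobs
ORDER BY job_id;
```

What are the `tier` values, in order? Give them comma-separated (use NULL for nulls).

job_id=2: ELSE → 1168
job_id=3: ELSE → 632
job_id=4: ELSE → 2585
job_id=5: cpu < 59 AND mem_gb <= 113 → 10905
job_id=6: cpu < 59 AND mem_gb <= 113 → 18141
job_id=7: cpu < 27 AND state = 'killed' → 4728
job_id=8: cpu < 59 AND mem_gb <= 113 → 11868
job_id=9: ELSE → 1710
job_id=10: ELSE → 4799
job_id=11: cpu < 27 AND state = 'killed' → 438
job_id=12: cpu < 59 AND mem_gb <= 113 → 8547
job_id=13: cpu < 59 AND mem_gb <= 113 → 21525

1168, 632, 2585, 10905, 18141, 4728, 11868, 1710, 4799, 438, 8547, 21525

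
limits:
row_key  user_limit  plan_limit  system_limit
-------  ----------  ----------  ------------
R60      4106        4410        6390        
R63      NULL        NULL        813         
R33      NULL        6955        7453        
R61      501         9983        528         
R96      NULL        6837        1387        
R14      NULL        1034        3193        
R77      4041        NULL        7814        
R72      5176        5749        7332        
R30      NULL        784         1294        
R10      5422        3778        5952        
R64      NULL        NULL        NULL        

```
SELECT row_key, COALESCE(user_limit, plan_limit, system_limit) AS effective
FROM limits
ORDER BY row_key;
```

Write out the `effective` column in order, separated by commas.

5422, 1034, 784, 6955, 4106, 501, 813, NULL, 5176, 4041, 6837

row_key=R10: user_limit=5422 → 5422
row_key=R14: user_limit=NULL, plan_limit=1034 → 1034
row_key=R30: user_limit=NULL, plan_limit=784 → 784
row_key=R33: user_limit=NULL, plan_limit=6955 → 6955
row_key=R60: user_limit=4106 → 4106
row_key=R61: user_limit=501 → 501
row_key=R63: user_limit=NULL, plan_limit=NULL, system_limit=813 → 813
row_key=R64: user_limit=NULL, plan_limit=NULL, system_limit=NULL (all NULL) → NULL
row_key=R72: user_limit=5176 → 5176
row_key=R77: user_limit=4041 → 4041
row_key=R96: user_limit=NULL, plan_limit=6837 → 6837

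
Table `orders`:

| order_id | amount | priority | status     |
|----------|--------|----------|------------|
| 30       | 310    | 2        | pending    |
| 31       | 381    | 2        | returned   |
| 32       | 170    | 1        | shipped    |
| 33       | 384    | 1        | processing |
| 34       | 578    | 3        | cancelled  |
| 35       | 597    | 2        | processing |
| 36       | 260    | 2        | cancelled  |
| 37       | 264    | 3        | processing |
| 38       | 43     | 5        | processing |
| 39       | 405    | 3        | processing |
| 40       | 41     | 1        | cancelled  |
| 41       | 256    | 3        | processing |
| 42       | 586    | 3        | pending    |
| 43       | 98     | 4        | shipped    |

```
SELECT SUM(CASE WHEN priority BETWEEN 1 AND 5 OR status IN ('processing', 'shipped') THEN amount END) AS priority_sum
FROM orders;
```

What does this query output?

4373

order_id=30: ✓ → 310
order_id=31: ✓ → 381
order_id=32: ✓ → 170
order_id=33: ✓ → 384
order_id=34: ✓ → 578
order_id=35: ✓ → 597
order_id=36: ✓ → 260
order_id=37: ✓ → 264
order_id=38: ✓ → 43
order_id=39: ✓ → 405
order_id=40: ✓ → 41
order_id=41: ✓ → 256
order_id=42: ✓ → 586
order_id=43: ✓ → 98
priority_sum = 310 + 381 + 170 + 384 + 578 + 597 + 260 + 264 + 43 + 405 + 41 + 256 + 586 + 98 = 4373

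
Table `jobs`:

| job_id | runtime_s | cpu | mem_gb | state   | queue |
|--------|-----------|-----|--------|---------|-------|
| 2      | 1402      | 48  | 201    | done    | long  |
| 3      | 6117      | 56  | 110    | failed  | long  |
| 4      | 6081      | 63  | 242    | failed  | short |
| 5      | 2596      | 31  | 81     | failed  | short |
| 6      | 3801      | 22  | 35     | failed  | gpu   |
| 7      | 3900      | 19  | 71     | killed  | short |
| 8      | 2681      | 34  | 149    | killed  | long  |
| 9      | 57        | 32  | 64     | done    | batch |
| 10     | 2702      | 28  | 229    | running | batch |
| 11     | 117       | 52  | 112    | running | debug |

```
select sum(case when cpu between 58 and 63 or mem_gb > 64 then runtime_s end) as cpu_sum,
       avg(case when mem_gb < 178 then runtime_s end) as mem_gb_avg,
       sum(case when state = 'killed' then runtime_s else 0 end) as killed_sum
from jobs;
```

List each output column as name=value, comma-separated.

[cpu_sum: cpu between 58 and 63 or mem_gb > 64]
job_id=2: ✓ → 1402
job_id=3: ✓ → 6117
job_id=4: ✓ → 6081
job_id=5: ✓ → 2596
job_id=6: ✗
job_id=7: ✓ → 3900
job_id=8: ✓ → 2681
job_id=9: ✗
job_id=10: ✓ → 2702
job_id=11: ✓ → 117
cpu_sum = 1402 + 6117 + 6081 + 2596 + 3900 + 2681 + 2702 + 117 = 25596
—
[mem_gb_avg: mem_gb < 178]
job_id=2: ✗
job_id=3: ✓ → 6117
job_id=4: ✗
job_id=5: ✓ → 2596
job_id=6: ✓ → 3801
job_id=7: ✓ → 3900
job_id=8: ✓ → 2681
job_id=9: ✓ → 57
job_id=10: ✗
job_id=11: ✓ → 117
mem_gb_avg = (6117 + 2596 + 3801 + 3900 + 2681 + 57 + 117) / 7 = 2752.7142857143
—
[killed_sum: state = 'killed']
job_id=2: ✗
job_id=3: ✗
job_id=4: ✗
job_id=5: ✗
job_id=6: ✗
job_id=7: ✓ → 3900
job_id=8: ✓ → 2681
job_id=9: ✗
job_id=10: ✗
job_id=11: ✗
killed_sum = 3900 + 2681 = 6581

cpu_sum=25596, mem_gb_avg=2752.7142857143, killed_sum=6581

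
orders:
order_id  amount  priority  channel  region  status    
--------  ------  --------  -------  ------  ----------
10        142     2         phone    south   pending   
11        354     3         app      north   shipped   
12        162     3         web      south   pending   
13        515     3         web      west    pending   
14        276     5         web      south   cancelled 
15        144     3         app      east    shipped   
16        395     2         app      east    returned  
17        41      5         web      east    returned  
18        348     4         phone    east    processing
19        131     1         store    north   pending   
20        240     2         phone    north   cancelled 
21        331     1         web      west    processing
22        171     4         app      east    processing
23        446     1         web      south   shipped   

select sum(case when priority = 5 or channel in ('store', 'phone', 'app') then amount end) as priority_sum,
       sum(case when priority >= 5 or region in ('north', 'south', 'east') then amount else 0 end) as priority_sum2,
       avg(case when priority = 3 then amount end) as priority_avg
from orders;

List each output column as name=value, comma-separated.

[priority_sum: priority = 5 or channel in ('store', 'phone', 'app')]
order_id=10: ✓ → 142
order_id=11: ✓ → 354
order_id=12: ✗
order_id=13: ✗
order_id=14: ✓ → 276
order_id=15: ✓ → 144
order_id=16: ✓ → 395
order_id=17: ✓ → 41
order_id=18: ✓ → 348
order_id=19: ✓ → 131
order_id=20: ✓ → 240
order_id=21: ✗
order_id=22: ✓ → 171
order_id=23: ✗
priority_sum = 142 + 354 + 276 + 144 + 395 + 41 + 348 + 131 + 240 + 171 = 2242
—
[priority_sum2: priority >= 5 or region in ('north', 'south', 'east')]
order_id=10: ✓ → 142
order_id=11: ✓ → 354
order_id=12: ✓ → 162
order_id=13: ✗
order_id=14: ✓ → 276
order_id=15: ✓ → 144
order_id=16: ✓ → 395
order_id=17: ✓ → 41
order_id=18: ✓ → 348
order_id=19: ✓ → 131
order_id=20: ✓ → 240
order_id=21: ✗
order_id=22: ✓ → 171
order_id=23: ✓ → 446
priority_sum2 = 142 + 354 + 162 + 276 + 144 + 395 + 41 + 348 + 131 + 240 + 171 + 446 = 2850
—
[priority_avg: priority = 3]
order_id=10: ✗
order_id=11: ✓ → 354
order_id=12: ✓ → 162
order_id=13: ✓ → 515
order_id=14: ✗
order_id=15: ✓ → 144
order_id=16: ✗
order_id=17: ✗
order_id=18: ✗
order_id=19: ✗
order_id=20: ✗
order_id=21: ✗
order_id=22: ✗
order_id=23: ✗
priority_avg = (354 + 162 + 515 + 144) / 4 = 293.75

priority_sum=2242, priority_sum2=2850, priority_avg=293.75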